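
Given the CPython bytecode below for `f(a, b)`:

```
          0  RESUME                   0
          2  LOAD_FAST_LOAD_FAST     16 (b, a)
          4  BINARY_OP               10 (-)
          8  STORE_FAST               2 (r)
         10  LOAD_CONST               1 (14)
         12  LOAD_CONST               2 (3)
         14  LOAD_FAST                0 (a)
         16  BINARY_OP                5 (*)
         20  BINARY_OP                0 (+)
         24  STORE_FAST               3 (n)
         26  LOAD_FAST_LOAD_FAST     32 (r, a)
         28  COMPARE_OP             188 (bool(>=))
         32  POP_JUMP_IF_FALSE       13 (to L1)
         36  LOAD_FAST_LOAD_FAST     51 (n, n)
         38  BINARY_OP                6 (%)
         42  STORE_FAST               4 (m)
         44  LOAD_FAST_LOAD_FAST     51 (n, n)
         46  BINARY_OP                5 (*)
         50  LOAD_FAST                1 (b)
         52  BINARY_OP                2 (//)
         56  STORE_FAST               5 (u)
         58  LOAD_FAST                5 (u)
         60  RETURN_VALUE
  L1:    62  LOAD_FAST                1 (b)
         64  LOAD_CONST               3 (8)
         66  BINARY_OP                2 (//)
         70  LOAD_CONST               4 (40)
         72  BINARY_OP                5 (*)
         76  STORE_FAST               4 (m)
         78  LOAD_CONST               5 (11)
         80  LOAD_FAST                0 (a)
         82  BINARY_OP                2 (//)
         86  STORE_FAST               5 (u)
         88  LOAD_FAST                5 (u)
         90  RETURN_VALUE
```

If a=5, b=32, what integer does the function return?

26

LOAD_FAST_LOAD_FAST b,a → push 32,5. Stack: [32, 5]
BINARY_OP - → 32 - 5 = 27. Stack: [27]
STORE_FAST r → r=27. Stack: []
LOAD_CONST → push 14. Stack: [14]
LOAD_CONST → push 3. Stack: [14, 3]
LOAD_FAST a → push 5. Stack: [14, 3, 5]
BINARY_OP * → 3 * 5 = 15. Stack: [14, 15]
BINARY_OP + → 14 + 15 = 29. Stack: [29]
STORE_FAST n → n=29. Stack: []
LOAD_FAST_LOAD_FAST r,a → push 27,5. Stack: [27, 5]
COMPARE_OP bool(>=) → 27 vs 5 = True. Stack: [True]
POP_JUMP_IF_FALSE → pop True; no jump. Stack: []
LOAD_FAST_LOAD_FAST n,n → push 29,29. Stack: [29, 29]
BINARY_OP % → 29 % 29 = 0. Stack: [0]
STORE_FAST m → m=0. Stack: []
LOAD_FAST_LOAD_FAST n,n → push 29,29. Stack: [29, 29]
BINARY_OP * → 29 * 29 = 841. Stack: [841]
LOAD_FAST b → push 32. Stack: [841, 32]
BINARY_OP // → 841 // 32 = 26. Stack: [26]
STORE_FAST u → u=26. Stack: []
LOAD_FAST u → push 26. Stack: [26]
RETURN_VALUE → return 26.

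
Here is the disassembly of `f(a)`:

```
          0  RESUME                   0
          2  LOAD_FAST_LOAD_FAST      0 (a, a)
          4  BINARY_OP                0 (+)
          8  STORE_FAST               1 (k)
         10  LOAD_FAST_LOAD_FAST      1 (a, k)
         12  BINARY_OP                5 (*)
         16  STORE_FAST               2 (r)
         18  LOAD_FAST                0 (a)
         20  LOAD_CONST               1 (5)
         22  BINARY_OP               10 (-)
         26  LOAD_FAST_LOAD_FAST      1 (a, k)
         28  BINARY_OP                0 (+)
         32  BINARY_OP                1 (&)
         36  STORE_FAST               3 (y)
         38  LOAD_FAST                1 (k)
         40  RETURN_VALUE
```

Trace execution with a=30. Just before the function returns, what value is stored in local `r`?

LOAD_FAST_LOAD_FAST a,a → push 30,30. Stack: [30, 30]
BINARY_OP + → 30 + 30 = 60. Stack: [60]
STORE_FAST k → k=60. Stack: []
LOAD_FAST_LOAD_FAST a,k → push 30,60. Stack: [30, 60]
BINARY_OP * → 30 * 60 = 1800. Stack: [1800]
STORE_FAST r → r=1800. Stack: []
LOAD_FAST a → push 30. Stack: [30]
LOAD_CONST → push 5. Stack: [30, 5]
BINARY_OP - → 30 - 5 = 25. Stack: [25]
LOAD_FAST_LOAD_FAST a,k → push 30,60. Stack: [25, 30, 60]
BINARY_OP + → 30 + 60 = 90. Stack: [25, 90]
BINARY_OP & → 25 & 90 = 24. Stack: [24]
STORE_FAST y → y=24. Stack: []
LOAD_FAST k → push 60. Stack: [60]
RETURN_VALUE → return 60.

1800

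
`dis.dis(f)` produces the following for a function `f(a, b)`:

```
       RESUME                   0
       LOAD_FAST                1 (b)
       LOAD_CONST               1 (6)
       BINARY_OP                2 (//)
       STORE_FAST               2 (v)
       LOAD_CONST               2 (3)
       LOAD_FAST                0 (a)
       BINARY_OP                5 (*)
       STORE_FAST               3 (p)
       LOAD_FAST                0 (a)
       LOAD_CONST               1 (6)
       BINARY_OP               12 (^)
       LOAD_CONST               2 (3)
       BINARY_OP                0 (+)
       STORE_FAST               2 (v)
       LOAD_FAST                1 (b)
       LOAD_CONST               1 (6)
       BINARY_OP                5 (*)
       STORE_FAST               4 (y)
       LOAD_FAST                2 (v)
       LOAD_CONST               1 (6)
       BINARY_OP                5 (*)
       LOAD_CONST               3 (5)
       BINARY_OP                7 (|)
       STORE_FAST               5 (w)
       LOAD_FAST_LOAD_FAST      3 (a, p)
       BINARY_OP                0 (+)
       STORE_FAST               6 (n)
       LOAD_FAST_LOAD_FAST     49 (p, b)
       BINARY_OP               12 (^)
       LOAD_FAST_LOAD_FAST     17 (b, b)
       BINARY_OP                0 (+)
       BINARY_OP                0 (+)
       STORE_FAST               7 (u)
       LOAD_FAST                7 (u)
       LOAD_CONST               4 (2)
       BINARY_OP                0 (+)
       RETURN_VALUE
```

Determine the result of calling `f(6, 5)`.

35

LOAD_FAST b → push 5. Stack: [5]
LOAD_CONST → push 6. Stack: [5, 6]
BINARY_OP // → 5 // 6 = 0. Stack: [0]
STORE_FAST v → v=0. Stack: []
LOAD_CONST → push 3. Stack: [3]
LOAD_FAST a → push 6. Stack: [3, 6]
BINARY_OP * → 3 * 6 = 18. Stack: [18]
STORE_FAST p → p=18. Stack: []
LOAD_FAST a → push 6. Stack: [6]
LOAD_CONST → push 6. Stack: [6, 6]
BINARY_OP ^ → 6 ^ 6 = 0. Stack: [0]
LOAD_CONST → push 3. Stack: [0, 3]
BINARY_OP + → 0 + 3 = 3. Stack: [3]
STORE_FAST v → v=3. Stack: []
LOAD_FAST b → push 5. Stack: [5]
LOAD_CONST → push 6. Stack: [5, 6]
BINARY_OP * → 5 * 6 = 30. Stack: [30]
STORE_FAST y → y=30. Stack: []
LOAD_FAST v → push 3. Stack: [3]
LOAD_CONST → push 6. Stack: [3, 6]
BINARY_OP * → 3 * 6 = 18. Stack: [18]
LOAD_CONST → push 5. Stack: [18, 5]
BINARY_OP | → 18 | 5 = 23. Stack: [23]
STORE_FAST w → w=23. Stack: []
LOAD_FAST_LOAD_FAST a,p → push 6,18. Stack: [6, 18]
BINARY_OP + → 6 + 18 = 24. Stack: [24]
STORE_FAST n → n=24. Stack: []
LOAD_FAST_LOAD_FAST p,b → push 18,5. Stack: [18, 5]
BINARY_OP ^ → 18 ^ 5 = 23. Stack: [23]
LOAD_FAST_LOAD_FAST b,b → push 5,5. Stack: [23, 5, 5]
BINARY_OP + → 5 + 5 = 10. Stack: [23, 10]
BINARY_OP + → 23 + 10 = 33. Stack: [33]
STORE_FAST u → u=33. Stack: []
LOAD_FAST u → push 33. Stack: [33]
LOAD_CONST → push 2. Stack: [33, 2]
BINARY_OP + → 33 + 2 = 35. Stack: [35]
RETURN_VALUE → return 35.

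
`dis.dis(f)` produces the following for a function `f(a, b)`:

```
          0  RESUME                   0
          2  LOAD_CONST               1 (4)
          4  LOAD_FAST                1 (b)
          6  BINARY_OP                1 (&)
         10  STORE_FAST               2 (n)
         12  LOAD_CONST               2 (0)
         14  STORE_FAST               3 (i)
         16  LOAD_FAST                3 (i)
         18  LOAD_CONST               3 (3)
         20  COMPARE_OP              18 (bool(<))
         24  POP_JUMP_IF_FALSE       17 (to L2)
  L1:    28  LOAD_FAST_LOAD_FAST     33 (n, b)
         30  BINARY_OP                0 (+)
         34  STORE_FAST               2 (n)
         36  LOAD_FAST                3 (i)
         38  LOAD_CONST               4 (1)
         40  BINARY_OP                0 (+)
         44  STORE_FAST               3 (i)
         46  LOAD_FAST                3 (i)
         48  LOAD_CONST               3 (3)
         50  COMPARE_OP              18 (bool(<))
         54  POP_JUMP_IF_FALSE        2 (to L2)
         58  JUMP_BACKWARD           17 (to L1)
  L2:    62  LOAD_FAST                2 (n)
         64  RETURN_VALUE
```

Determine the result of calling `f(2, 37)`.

LOAD_CONST → push 4. Stack: [4]
LOAD_FAST b → push 37. Stack: [4, 37]
BINARY_OP & → 4 & 37 = 4. Stack: [4]
STORE_FAST n → n=4. Stack: []
LOAD_CONST → push 0. Stack: [0]
STORE_FAST i → i=0. Stack: []
LOAD_FAST i → push 0. Stack: [0]
LOAD_CONST → push 3. Stack: [0, 3]
COMPARE_OP bool(<) → 0 vs 3 = True. Stack: [True]
POP_JUMP_IF_FALSE → pop True; no jump. Stack: []
LOAD_FAST_LOAD_FAST n,b → push 4,37. Stack: [4, 37]
BINARY_OP + → 4 + 37 = 41. Stack: [41]
STORE_FAST n → n=41. Stack: []
LOAD_FAST i → push 0. Stack: [0]
LOAD_CONST → push 1. Stack: [0, 1]
BINARY_OP + → 0 + 1 = 1. Stack: [1]
STORE_FAST i → i=1. Stack: []
LOAD_FAST i → push 1. Stack: [1]
LOAD_CONST → push 3. Stack: [1, 3]
COMPARE_OP bool(<) → 1 vs 3 = True. Stack: [True]
POP_JUMP_IF_FALSE → pop True; no jump. Stack: []
LOAD_FAST_LOAD_FAST n,b → push 41,37. Stack: [41, 37]
BINARY_OP + → 41 + 37 = 78. Stack: [78]
STORE_FAST n → n=78. Stack: []
LOAD_FAST i → push 1. Stack: [1]
LOAD_CONST → push 1. Stack: [1, 1]
BINARY_OP + → 1 + 1 = 2. Stack: [2]
STORE_FAST i → i=2. Stack: []
LOAD_FAST i → push 2. Stack: [2]
LOAD_CONST → push 3. Stack: [2, 3]
COMPARE_OP bool(<) → 2 vs 3 = True. Stack: [True]
POP_JUMP_IF_FALSE → pop True; no jump. Stack: []
LOAD_FAST_LOAD_FAST n,b → push 78,37. Stack: [78, 37]
BINARY_OP + → 78 + 37 = 115. Stack: [115]
STORE_FAST n → n=115. Stack: []
LOAD_FAST i → push 2. Stack: [2]
LOAD_CONST → push 1. Stack: [2, 1]
BINARY_OP + → 2 + 1 = 3. Stack: [3]
STORE_FAST i → i=3. Stack: []
LOAD_FAST i → push 3. Stack: [3]
LOAD_CONST → push 3. Stack: [3, 3]
COMPARE_OP bool(<) → 3 vs 3 = False. Stack: [False]
POP_JUMP_IF_FALSE → pop False; jump. Stack: []
LOAD_FAST n → push 115. Stack: [115]
RETURN_VALUE → return 115.

115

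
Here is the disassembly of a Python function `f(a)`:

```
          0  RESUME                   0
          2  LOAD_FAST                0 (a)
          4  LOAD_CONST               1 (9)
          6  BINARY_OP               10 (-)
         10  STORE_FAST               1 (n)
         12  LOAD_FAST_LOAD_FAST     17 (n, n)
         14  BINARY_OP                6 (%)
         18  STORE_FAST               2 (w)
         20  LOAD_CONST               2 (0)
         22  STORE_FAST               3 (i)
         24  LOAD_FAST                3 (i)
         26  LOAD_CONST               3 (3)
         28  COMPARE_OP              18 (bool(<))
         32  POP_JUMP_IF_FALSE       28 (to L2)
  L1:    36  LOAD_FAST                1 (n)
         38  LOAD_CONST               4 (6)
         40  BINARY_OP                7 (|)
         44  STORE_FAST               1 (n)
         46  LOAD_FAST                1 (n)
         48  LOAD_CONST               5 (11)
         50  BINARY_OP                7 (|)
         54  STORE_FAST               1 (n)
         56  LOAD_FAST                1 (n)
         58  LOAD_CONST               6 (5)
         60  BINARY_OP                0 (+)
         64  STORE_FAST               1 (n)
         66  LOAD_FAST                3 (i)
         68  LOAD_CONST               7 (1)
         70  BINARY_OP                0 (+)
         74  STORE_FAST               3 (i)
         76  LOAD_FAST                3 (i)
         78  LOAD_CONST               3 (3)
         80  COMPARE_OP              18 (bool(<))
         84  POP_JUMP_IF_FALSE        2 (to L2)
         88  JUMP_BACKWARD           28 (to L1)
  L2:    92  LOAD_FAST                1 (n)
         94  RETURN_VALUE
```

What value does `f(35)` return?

LOAD_FAST a → push 35
LOAD_CONST → push 9
BINARY_OP - → 35 - 9 = 26
STORE_FAST n → n=26
LOAD_FAST_LOAD_FAST n,n → push 26,26
BINARY_OP % → 26 % 26 = 0
STORE_FAST w → w=0
LOAD_CONST → push 0
STORE_FAST i → i=0
LOAD_FAST i → push 0
LOAD_CONST → push 3
COMPARE_OP bool(<) → 0 vs 3 = True
POP_JUMP_IF_FALSE → pop True; no jump
LOAD_FAST n → push 26
LOAD_CONST → push 6
BINARY_OP | → 26 | 6 = 30
STORE_FAST n → n=30
LOAD_FAST n → push 30
LOAD_CONST → push 11
BINARY_OP | → 30 | 11 = 31
STORE_FAST n → n=31
LOAD_FAST n → push 31
LOAD_CONST → push 5
BINARY_OP + → 31 + 5 = 36
STORE_FAST n → n=36
LOAD_FAST i → push 0
LOAD_CONST → push 1
BINARY_OP + → 0 + 1 = 1
STORE_FAST i → i=1
LOAD_FAST i → push 1
LOAD_CONST → push 3
COMPARE_OP bool(<) → 1 vs 3 = True
POP_JUMP_IF_FALSE → pop True; no jump
LOAD_FAST n → push 36
LOAD_CONST → push 6
BINARY_OP | → 36 | 6 = 38
STORE_FAST n → n=38
LOAD_FAST n → push 38
LOAD_CONST → push 11
BINARY_OP | → 38 | 11 = 47
STORE_FAST n → n=47
LOAD_FAST n → push 47
LOAD_CONST → push 5
BINARY_OP + → 47 + 5 = 52
STORE_FAST n → n=52
LOAD_FAST i → push 1
LOAD_CONST → push 1
BINARY_OP + → 1 + 1 = 2
STORE_FAST i → i=2
LOAD_FAST i → push 2
LOAD_CONST → push 3
COMPARE_OP bool(<) → 2 vs 3 = True
POP_JUMP_IF_FALSE → pop True; no jump
LOAD_FAST n → push 52
LOAD_CONST → push 6
BINARY_OP | → 52 | 6 = 54
STORE_FAST n → n=54
LOAD_FAST n → push 54
LOAD_CONST → push 11
BINARY_OP | → 54 | 11 = 63
STORE_FAST n → n=63
LOAD_FAST n → push 63
LOAD_CONST → push 5
BINARY_OP + → 63 + 5 = 68
STORE_FAST n → n=68
LOAD_FAST i → push 2
LOAD_CONST → push 1
BINARY_OP + → 2 + 1 = 3
STORE_FAST i → i=3
LOAD_FAST i → push 3
LOAD_CONST → push 3
COMPARE_OP bool(<) → 3 vs 3 = False
POP_JUMP_IF_FALSE → pop False; jump
LOAD_FAST n → push 68
RETURN_VALUE → return 68.

68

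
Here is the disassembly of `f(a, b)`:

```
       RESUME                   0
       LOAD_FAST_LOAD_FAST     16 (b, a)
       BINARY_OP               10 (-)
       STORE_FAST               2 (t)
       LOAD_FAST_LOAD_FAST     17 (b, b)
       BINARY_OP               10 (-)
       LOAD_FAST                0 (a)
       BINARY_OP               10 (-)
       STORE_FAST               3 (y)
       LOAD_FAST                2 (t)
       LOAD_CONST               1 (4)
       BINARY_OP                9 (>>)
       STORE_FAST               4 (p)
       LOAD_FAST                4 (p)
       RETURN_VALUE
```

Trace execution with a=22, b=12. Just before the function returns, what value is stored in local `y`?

-22

LOAD_FAST_LOAD_FAST b,a → push 12,22. Stack: [12, 22]
BINARY_OP - → 12 - 22 = -10. Stack: [-10]
STORE_FAST t → t=-10. Stack: []
LOAD_FAST_LOAD_FAST b,b → push 12,12. Stack: [12, 12]
BINARY_OP - → 12 - 12 = 0. Stack: [0]
LOAD_FAST a → push 22. Stack: [0, 22]
BINARY_OP - → 0 - 22 = -22. Stack: [-22]
STORE_FAST y → y=-22. Stack: []
LOAD_FAST t → push -10. Stack: [-10]
LOAD_CONST → push 4. Stack: [-10, 4]
BINARY_OP >> → -10 >> 4 = -1. Stack: [-1]
STORE_FAST p → p=-1. Stack: []
LOAD_FAST p → push -1. Stack: [-1]
RETURN_VALUE → return -1.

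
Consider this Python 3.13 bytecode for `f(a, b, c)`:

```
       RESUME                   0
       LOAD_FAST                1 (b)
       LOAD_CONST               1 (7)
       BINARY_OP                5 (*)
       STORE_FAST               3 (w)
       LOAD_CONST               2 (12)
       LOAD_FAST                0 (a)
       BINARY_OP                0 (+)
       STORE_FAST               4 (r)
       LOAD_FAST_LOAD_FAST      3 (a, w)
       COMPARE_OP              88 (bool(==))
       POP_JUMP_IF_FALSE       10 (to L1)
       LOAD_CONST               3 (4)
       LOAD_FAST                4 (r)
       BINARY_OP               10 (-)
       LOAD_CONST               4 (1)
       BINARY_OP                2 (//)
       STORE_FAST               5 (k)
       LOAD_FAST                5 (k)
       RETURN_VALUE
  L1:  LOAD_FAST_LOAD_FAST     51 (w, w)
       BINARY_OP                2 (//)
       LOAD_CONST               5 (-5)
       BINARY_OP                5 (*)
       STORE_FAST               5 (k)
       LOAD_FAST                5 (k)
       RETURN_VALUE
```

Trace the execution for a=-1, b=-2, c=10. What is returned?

LOAD_FAST b → push -2. Stack: [-2]
LOAD_CONST → push 7. Stack: [-2, 7]
BINARY_OP * → -2 * 7 = -14. Stack: [-14]
STORE_FAST w → w=-14. Stack: []
LOAD_CONST → push 12. Stack: [12]
LOAD_FAST a → push -1. Stack: [12, -1]
BINARY_OP + → 12 + -1 = 11. Stack: [11]
STORE_FAST r → r=11. Stack: []
LOAD_FAST_LOAD_FAST a,w → push -1,-14. Stack: [-1, -14]
COMPARE_OP bool(==) → -1 vs -14 = False. Stack: [False]
POP_JUMP_IF_FALSE → pop False; jump. Stack: []
LOAD_FAST_LOAD_FAST w,w → push -14,-14. Stack: [-14, -14]
BINARY_OP // → -14 // -14 = 1. Stack: [1]
LOAD_CONST → push -5. Stack: [1, -5]
BINARY_OP * → 1 * -5 = -5. Stack: [-5]
STORE_FAST k → k=-5. Stack: []
LOAD_FAST k → push -5. Stack: [-5]
RETURN_VALUE → return -5.

-5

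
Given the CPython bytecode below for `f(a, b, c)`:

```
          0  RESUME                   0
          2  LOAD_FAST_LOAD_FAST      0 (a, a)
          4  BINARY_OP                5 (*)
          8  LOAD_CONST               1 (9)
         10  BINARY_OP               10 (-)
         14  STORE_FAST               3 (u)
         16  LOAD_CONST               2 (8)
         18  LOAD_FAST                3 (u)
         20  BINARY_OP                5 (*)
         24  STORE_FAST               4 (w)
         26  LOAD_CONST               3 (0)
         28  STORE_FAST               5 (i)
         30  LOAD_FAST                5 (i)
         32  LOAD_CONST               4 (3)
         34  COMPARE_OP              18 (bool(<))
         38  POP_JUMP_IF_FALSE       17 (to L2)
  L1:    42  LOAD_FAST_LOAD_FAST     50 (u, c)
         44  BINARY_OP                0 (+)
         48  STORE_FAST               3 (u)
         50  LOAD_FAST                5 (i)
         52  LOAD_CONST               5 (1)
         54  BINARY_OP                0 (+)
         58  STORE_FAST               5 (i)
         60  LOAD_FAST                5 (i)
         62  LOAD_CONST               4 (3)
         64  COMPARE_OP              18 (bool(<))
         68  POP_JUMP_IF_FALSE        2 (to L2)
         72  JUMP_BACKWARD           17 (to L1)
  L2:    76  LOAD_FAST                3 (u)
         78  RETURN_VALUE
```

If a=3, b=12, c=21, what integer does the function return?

63

LOAD_FAST_LOAD_FAST a,a → push 3,3. Stack: [3, 3]
BINARY_OP * → 3 * 3 = 9. Stack: [9]
LOAD_CONST → push 9. Stack: [9, 9]
BINARY_OP - → 9 - 9 = 0. Stack: [0]
STORE_FAST u → u=0. Stack: []
LOAD_CONST → push 8. Stack: [8]
LOAD_FAST u → push 0. Stack: [8, 0]
BINARY_OP * → 8 * 0 = 0. Stack: [0]
STORE_FAST w → w=0. Stack: []
LOAD_CONST → push 0. Stack: [0]
STORE_FAST i → i=0. Stack: []
LOAD_FAST i → push 0. Stack: [0]
LOAD_CONST → push 3. Stack: [0, 3]
COMPARE_OP bool(<) → 0 vs 3 = True. Stack: [True]
POP_JUMP_IF_FALSE → pop True; no jump. Stack: []
LOAD_FAST_LOAD_FAST u,c → push 0,21. Stack: [0, 21]
BINARY_OP + → 0 + 21 = 21. Stack: [21]
STORE_FAST u → u=21. Stack: []
LOAD_FAST i → push 0. Stack: [0]
LOAD_CONST → push 1. Stack: [0, 1]
BINARY_OP + → 0 + 1 = 1. Stack: [1]
STORE_FAST i → i=1. Stack: []
LOAD_FAST i → push 1. Stack: [1]
LOAD_CONST → push 3. Stack: [1, 3]
COMPARE_OP bool(<) → 1 vs 3 = True. Stack: [True]
POP_JUMP_IF_FALSE → pop True; no jump. Stack: []
LOAD_FAST_LOAD_FAST u,c → push 21,21. Stack: [21, 21]
BINARY_OP + → 21 + 21 = 42. Stack: [42]
STORE_FAST u → u=42. Stack: []
LOAD_FAST i → push 1. Stack: [1]
LOAD_CONST → push 1. Stack: [1, 1]
BINARY_OP + → 1 + 1 = 2. Stack: [2]
STORE_FAST i → i=2. Stack: []
LOAD_FAST i → push 2. Stack: [2]
LOAD_CONST → push 3. Stack: [2, 3]
COMPARE_OP bool(<) → 2 vs 3 = True. Stack: [True]
POP_JUMP_IF_FALSE → pop True; no jump. Stack: []
LOAD_FAST_LOAD_FAST u,c → push 42,21. Stack: [42, 21]
BINARY_OP + → 42 + 21 = 63. Stack: [63]
STORE_FAST u → u=63. Stack: []
LOAD_FAST i → push 2. Stack: [2]
LOAD_CONST → push 1. Stack: [2, 1]
BINARY_OP + → 2 + 1 = 3. Stack: [3]
STORE_FAST i → i=3. Stack: []
LOAD_FAST i → push 3. Stack: [3]
LOAD_CONST → push 3. Stack: [3, 3]
COMPARE_OP bool(<) → 3 vs 3 = False. Stack: [False]
POP_JUMP_IF_FALSE → pop False; jump. Stack: []
LOAD_FAST u → push 63. Stack: [63]
RETURN_VALUE → return 63.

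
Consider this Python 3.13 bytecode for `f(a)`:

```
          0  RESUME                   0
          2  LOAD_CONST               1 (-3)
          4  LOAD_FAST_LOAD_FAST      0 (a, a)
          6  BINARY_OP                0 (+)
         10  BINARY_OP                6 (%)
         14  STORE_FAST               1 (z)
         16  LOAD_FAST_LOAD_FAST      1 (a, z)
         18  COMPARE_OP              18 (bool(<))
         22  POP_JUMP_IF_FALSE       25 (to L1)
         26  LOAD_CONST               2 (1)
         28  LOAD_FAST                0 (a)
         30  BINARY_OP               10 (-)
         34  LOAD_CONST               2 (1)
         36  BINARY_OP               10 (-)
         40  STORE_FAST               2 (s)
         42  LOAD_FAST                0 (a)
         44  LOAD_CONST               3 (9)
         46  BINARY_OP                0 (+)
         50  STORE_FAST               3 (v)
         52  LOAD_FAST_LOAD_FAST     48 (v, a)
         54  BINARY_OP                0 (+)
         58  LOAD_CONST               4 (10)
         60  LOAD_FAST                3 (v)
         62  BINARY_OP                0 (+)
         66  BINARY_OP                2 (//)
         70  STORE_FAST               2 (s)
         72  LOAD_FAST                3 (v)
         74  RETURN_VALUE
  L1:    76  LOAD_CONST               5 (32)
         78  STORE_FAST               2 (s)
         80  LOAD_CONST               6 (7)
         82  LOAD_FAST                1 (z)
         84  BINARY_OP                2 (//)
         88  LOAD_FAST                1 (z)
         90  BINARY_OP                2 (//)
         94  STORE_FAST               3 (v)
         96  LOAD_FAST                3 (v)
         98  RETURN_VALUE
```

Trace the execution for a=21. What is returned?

LOAD_CONST → push -3. Stack: [-3]
LOAD_FAST_LOAD_FAST a,a → push 21,21. Stack: [-3, 21, 21]
BINARY_OP + → 21 + 21 = 42. Stack: [-3, 42]
BINARY_OP % → -3 % 42 = 39. Stack: [39]
STORE_FAST z → z=39. Stack: []
LOAD_FAST_LOAD_FAST a,z → push 21,39. Stack: [21, 39]
COMPARE_OP bool(<) → 21 vs 39 = True. Stack: [True]
POP_JUMP_IF_FALSE → pop True; no jump. Stack: []
LOAD_CONST → push 1. Stack: [1]
LOAD_FAST a → push 21. Stack: [1, 21]
BINARY_OP - → 1 - 21 = -20. Stack: [-20]
LOAD_CONST → push 1. Stack: [-20, 1]
BINARY_OP - → -20 - 1 = -21. Stack: [-21]
STORE_FAST s → s=-21. Stack: []
LOAD_FAST a → push 21. Stack: [21]
LOAD_CONST → push 9. Stack: [21, 9]
BINARY_OP + → 21 + 9 = 30. Stack: [30]
STORE_FAST v → v=30. Stack: []
LOAD_FAST_LOAD_FAST v,a → push 30,21. Stack: [30, 21]
BINARY_OP + → 30 + 21 = 51. Stack: [51]
LOAD_CONST → push 10. Stack: [51, 10]
LOAD_FAST v → push 30. Stack: [51, 10, 30]
BINARY_OP + → 10 + 30 = 40. Stack: [51, 40]
BINARY_OP // → 51 // 40 = 1. Stack: [1]
STORE_FAST s → s=1. Stack: []
LOAD_FAST v → push 30. Stack: [30]
RETURN_VALUE → return 30.

30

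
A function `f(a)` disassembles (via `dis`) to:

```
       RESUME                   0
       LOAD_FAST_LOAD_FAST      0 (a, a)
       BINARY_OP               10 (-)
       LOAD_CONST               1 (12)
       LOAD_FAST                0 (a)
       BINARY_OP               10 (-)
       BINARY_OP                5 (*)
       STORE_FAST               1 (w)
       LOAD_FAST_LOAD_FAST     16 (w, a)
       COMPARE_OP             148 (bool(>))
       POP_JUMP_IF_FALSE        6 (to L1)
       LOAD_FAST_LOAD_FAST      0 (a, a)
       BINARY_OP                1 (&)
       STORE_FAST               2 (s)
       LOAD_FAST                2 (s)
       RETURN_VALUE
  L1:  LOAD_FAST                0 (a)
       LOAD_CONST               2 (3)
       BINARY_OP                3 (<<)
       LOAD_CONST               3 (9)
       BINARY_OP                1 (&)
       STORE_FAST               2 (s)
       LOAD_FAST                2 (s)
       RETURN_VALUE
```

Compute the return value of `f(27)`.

LOAD_FAST_LOAD_FAST a,a → push 27,27. Stack: [27, 27]
BINARY_OP - → 27 - 27 = 0. Stack: [0]
LOAD_CONST → push 12. Stack: [0, 12]
LOAD_FAST a → push 27. Stack: [0, 12, 27]
BINARY_OP - → 12 - 27 = -15. Stack: [0, -15]
BINARY_OP * → 0 * -15 = 0. Stack: [0]
STORE_FAST w → w=0. Stack: []
LOAD_FAST_LOAD_FAST w,a → push 0,27. Stack: [0, 27]
COMPARE_OP bool(>) → 0 vs 27 = False. Stack: [False]
POP_JUMP_IF_FALSE → pop False; jump. Stack: []
LOAD_FAST a → push 27. Stack: [27]
LOAD_CONST → push 3. Stack: [27, 3]
BINARY_OP << → 27 << 3 = 216. Stack: [216]
LOAD_CONST → push 9. Stack: [216, 9]
BINARY_OP & → 216 & 9 = 8. Stack: [8]
STORE_FAST s → s=8. Stack: []
LOAD_FAST s → push 8. Stack: [8]
RETURN_VALUE → return 8.

8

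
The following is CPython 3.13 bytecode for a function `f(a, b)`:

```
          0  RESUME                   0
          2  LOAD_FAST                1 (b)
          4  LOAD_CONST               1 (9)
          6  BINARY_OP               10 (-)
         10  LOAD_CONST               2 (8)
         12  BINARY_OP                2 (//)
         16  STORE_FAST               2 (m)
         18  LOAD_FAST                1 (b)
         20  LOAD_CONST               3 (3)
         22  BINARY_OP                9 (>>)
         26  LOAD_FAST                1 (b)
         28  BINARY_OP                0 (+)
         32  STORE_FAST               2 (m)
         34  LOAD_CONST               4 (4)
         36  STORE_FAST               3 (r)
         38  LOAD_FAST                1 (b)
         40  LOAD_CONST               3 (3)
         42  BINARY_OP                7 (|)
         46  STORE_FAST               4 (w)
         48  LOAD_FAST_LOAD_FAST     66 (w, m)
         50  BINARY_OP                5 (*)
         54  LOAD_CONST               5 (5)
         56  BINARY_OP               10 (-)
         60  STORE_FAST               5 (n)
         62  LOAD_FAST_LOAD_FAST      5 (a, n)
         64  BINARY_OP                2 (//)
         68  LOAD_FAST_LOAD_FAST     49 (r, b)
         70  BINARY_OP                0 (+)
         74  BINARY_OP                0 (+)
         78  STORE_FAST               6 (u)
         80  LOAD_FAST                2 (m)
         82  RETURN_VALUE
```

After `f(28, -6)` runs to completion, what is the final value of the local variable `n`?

LOAD_FAST b → push -6. Stack: [-6]
LOAD_CONST → push 9. Stack: [-6, 9]
BINARY_OP - → -6 - 9 = -15. Stack: [-15]
LOAD_CONST → push 8. Stack: [-15, 8]
BINARY_OP // → -15 // 8 = -2. Stack: [-2]
STORE_FAST m → m=-2. Stack: []
LOAD_FAST b → push -6. Stack: [-6]
LOAD_CONST → push 3. Stack: [-6, 3]
BINARY_OP >> → -6 >> 3 = -1. Stack: [-1]
LOAD_FAST b → push -6. Stack: [-1, -6]
BINARY_OP + → -1 + -6 = -7. Stack: [-7]
STORE_FAST m → m=-7. Stack: []
LOAD_CONST → push 4. Stack: [4]
STORE_FAST r → r=4. Stack: []
LOAD_FAST b → push -6. Stack: [-6]
LOAD_CONST → push 3. Stack: [-6, 3]
BINARY_OP | → -6 | 3 = -5. Stack: [-5]
STORE_FAST w → w=-5. Stack: []
LOAD_FAST_LOAD_FAST w,m → push -5,-7. Stack: [-5, -7]
BINARY_OP * → -5 * -7 = 35. Stack: [35]
LOAD_CONST → push 5. Stack: [35, 5]
BINARY_OP - → 35 - 5 = 30. Stack: [30]
STORE_FAST n → n=30. Stack: []
LOAD_FAST_LOAD_FAST a,n → push 28,30. Stack: [28, 30]
BINARY_OP // → 28 // 30 = 0. Stack: [0]
LOAD_FAST_LOAD_FAST r,b → push 4,-6. Stack: [0, 4, -6]
BINARY_OP + → 4 + -6 = -2. Stack: [0, -2]
BINARY_OP + → 0 + -2 = -2. Stack: [-2]
STORE_FAST u → u=-2. Stack: []
LOAD_FAST m → push -7. Stack: [-7]
RETURN_VALUE → return -7.

30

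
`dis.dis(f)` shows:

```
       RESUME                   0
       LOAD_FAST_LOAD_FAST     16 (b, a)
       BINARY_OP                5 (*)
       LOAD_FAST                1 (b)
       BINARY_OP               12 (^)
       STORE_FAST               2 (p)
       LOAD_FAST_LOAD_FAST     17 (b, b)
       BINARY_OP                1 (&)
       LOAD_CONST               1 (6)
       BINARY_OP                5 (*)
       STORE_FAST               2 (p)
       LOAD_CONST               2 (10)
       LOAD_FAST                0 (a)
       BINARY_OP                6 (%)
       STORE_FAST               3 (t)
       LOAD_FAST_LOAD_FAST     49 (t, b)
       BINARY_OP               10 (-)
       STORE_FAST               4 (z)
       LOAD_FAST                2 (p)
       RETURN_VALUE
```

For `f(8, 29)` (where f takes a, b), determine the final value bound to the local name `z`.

LOAD_FAST_LOAD_FAST b,a → push 29,8. Stack: [29, 8]
BINARY_OP * → 29 * 8 = 232. Stack: [232]
LOAD_FAST b → push 29. Stack: [232, 29]
BINARY_OP ^ → 232 ^ 29 = 245. Stack: [245]
STORE_FAST p → p=245. Stack: []
LOAD_FAST_LOAD_FAST b,b → push 29,29. Stack: [29, 29]
BINARY_OP & → 29 & 29 = 29. Stack: [29]
LOAD_CONST → push 6. Stack: [29, 6]
BINARY_OP * → 29 * 6 = 174. Stack: [174]
STORE_FAST p → p=174. Stack: []
LOAD_CONST → push 10. Stack: [10]
LOAD_FAST a → push 8. Stack: [10, 8]
BINARY_OP % → 10 % 8 = 2. Stack: [2]
STORE_FAST t → t=2. Stack: []
LOAD_FAST_LOAD_FAST t,b → push 2,29. Stack: [2, 29]
BINARY_OP - → 2 - 29 = -27. Stack: [-27]
STORE_FAST z → z=-27. Stack: []
LOAD_FAST p → push 174. Stack: [174]
RETURN_VALUE → return 174.

-27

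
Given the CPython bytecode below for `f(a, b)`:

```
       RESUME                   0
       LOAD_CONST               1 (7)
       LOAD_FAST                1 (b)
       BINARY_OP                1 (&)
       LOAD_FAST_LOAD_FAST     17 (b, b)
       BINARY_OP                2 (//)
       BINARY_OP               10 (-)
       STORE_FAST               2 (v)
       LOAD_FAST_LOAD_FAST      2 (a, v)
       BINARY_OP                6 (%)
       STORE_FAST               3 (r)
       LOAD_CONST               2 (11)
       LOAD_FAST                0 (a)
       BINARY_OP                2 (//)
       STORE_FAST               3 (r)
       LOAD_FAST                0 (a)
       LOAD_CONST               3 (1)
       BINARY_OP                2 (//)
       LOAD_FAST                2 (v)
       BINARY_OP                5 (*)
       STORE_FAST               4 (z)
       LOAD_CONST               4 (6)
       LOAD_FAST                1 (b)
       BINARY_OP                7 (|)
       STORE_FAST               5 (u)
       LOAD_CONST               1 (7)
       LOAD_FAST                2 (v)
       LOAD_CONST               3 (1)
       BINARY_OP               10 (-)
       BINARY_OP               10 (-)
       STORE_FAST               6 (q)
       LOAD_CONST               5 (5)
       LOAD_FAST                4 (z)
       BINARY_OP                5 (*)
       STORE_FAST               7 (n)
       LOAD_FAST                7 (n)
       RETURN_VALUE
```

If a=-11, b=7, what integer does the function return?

-330

LOAD_CONST → push 7. Stack: [7]
LOAD_FAST b → push 7. Stack: [7, 7]
BINARY_OP & → 7 & 7 = 7. Stack: [7]
LOAD_FAST_LOAD_FAST b,b → push 7,7. Stack: [7, 7, 7]
BINARY_OP // → 7 // 7 = 1. Stack: [7, 1]
BINARY_OP - → 7 - 1 = 6. Stack: [6]
STORE_FAST v → v=6. Stack: []
LOAD_FAST_LOAD_FAST a,v → push -11,6. Stack: [-11, 6]
BINARY_OP % → -11 % 6 = 1. Stack: [1]
STORE_FAST r → r=1. Stack: []
LOAD_CONST → push 11. Stack: [11]
LOAD_FAST a → push -11. Stack: [11, -11]
BINARY_OP // → 11 // -11 = -1. Stack: [-1]
STORE_FAST r → r=-1. Stack: []
LOAD_FAST a → push -11. Stack: [-11]
LOAD_CONST → push 1. Stack: [-11, 1]
BINARY_OP // → -11 // 1 = -11. Stack: [-11]
LOAD_FAST v → push 6. Stack: [-11, 6]
BINARY_OP * → -11 * 6 = -66. Stack: [-66]
STORE_FAST z → z=-66. Stack: []
LOAD_CONST → push 6. Stack: [6]
LOAD_FAST b → push 7. Stack: [6, 7]
BINARY_OP | → 6 | 7 = 7. Stack: [7]
STORE_FAST u → u=7. Stack: []
LOAD_CONST → push 7. Stack: [7]
LOAD_FAST v → push 6. Stack: [7, 6]
LOAD_CONST → push 1. Stack: [7, 6, 1]
BINARY_OP - → 6 - 1 = 5. Stack: [7, 5]
BINARY_OP - → 7 - 5 = 2. Stack: [2]
STORE_FAST q → q=2. Stack: []
LOAD_CONST → push 5. Stack: [5]
LOAD_FAST z → push -66. Stack: [5, -66]
BINARY_OP * → 5 * -66 = -330. Stack: [-330]
STORE_FAST n → n=-330. Stack: []
LOAD_FAST n → push -330. Stack: [-330]
RETURN_VALUE → return -330.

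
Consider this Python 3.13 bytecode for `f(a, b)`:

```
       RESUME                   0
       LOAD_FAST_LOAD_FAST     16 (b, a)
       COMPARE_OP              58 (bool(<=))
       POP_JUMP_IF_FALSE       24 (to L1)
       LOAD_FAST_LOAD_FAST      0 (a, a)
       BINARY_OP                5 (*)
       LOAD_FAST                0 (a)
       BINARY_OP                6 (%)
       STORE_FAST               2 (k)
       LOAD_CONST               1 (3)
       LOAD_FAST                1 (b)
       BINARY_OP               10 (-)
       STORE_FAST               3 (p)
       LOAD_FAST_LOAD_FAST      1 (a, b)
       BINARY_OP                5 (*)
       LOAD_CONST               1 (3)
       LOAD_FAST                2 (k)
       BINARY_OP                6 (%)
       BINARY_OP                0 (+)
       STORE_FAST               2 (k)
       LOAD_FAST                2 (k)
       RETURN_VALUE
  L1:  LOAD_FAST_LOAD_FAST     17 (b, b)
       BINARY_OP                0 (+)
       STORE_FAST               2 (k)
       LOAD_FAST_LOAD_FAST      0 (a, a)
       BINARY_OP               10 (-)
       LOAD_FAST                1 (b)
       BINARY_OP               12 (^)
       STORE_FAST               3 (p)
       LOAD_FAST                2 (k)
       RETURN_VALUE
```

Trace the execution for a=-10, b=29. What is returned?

LOAD_FAST_LOAD_FAST b,a → push 29,-10. Stack: [29, -10]
COMPARE_OP bool(<=) → 29 vs -10 = False. Stack: [False]
POP_JUMP_IF_FALSE → pop False; jump. Stack: []
LOAD_FAST_LOAD_FAST b,b → push 29,29. Stack: [29, 29]
BINARY_OP + → 29 + 29 = 58. Stack: [58]
STORE_FAST k → k=58. Stack: []
LOAD_FAST_LOAD_FAST a,a → push -10,-10. Stack: [-10, -10]
BINARY_OP - → -10 - -10 = 0. Stack: [0]
LOAD_FAST b → push 29. Stack: [0, 29]
BINARY_OP ^ → 0 ^ 29 = 29. Stack: [29]
STORE_FAST p → p=29. Stack: []
LOAD_FAST k → push 58. Stack: [58]
RETURN_VALUE → return 58.

58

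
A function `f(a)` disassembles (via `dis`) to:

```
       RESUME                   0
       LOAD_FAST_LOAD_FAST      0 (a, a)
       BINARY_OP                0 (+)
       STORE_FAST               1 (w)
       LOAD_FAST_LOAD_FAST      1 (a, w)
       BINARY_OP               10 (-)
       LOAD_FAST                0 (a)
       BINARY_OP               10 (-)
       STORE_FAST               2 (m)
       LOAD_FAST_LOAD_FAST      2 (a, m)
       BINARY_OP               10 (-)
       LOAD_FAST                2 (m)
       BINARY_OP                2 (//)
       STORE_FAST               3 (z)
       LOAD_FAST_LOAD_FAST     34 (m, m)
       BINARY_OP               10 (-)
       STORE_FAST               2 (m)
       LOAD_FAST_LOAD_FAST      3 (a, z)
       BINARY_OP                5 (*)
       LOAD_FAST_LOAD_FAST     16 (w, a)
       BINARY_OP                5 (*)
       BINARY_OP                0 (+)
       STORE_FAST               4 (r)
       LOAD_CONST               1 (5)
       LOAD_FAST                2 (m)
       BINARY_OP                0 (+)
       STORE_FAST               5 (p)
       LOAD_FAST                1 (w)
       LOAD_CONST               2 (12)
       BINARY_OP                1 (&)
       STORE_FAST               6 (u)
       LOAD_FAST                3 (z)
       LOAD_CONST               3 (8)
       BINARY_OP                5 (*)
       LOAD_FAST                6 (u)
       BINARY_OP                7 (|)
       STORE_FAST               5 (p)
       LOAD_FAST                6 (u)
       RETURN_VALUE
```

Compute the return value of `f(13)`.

8

LOAD_FAST_LOAD_FAST a,a → push 13,13. Stack: [13, 13]
BINARY_OP + → 13 + 13 = 26. Stack: [26]
STORE_FAST w → w=26. Stack: []
LOAD_FAST_LOAD_FAST a,w → push 13,26. Stack: [13, 26]
BINARY_OP - → 13 - 26 = -13. Stack: [-13]
LOAD_FAST a → push 13. Stack: [-13, 13]
BINARY_OP - → -13 - 13 = -26. Stack: [-26]
STORE_FAST m → m=-26. Stack: []
LOAD_FAST_LOAD_FAST a,m → push 13,-26. Stack: [13, -26]
BINARY_OP - → 13 - -26 = 39. Stack: [39]
LOAD_FAST m → push -26. Stack: [39, -26]
BINARY_OP // → 39 // -26 = -2. Stack: [-2]
STORE_FAST z → z=-2. Stack: []
LOAD_FAST_LOAD_FAST m,m → push -26,-26. Stack: [-26, -26]
BINARY_OP - → -26 - -26 = 0. Stack: [0]
STORE_FAST m → m=0. Stack: []
LOAD_FAST_LOAD_FAST a,z → push 13,-2. Stack: [13, -2]
BINARY_OP * → 13 * -2 = -26. Stack: [-26]
LOAD_FAST_LOAD_FAST w,a → push 26,13. Stack: [-26, 26, 13]
BINARY_OP * → 26 * 13 = 338. Stack: [-26, 338]
BINARY_OP + → -26 + 338 = 312. Stack: [312]
STORE_FAST r → r=312. Stack: []
LOAD_CONST → push 5. Stack: [5]
LOAD_FAST m → push 0. Stack: [5, 0]
BINARY_OP + → 5 + 0 = 5. Stack: [5]
STORE_FAST p → p=5. Stack: []
LOAD_FAST w → push 26. Stack: [26]
LOAD_CONST → push 12. Stack: [26, 12]
BINARY_OP & → 26 & 12 = 8. Stack: [8]
STORE_FAST u → u=8. Stack: []
LOAD_FAST z → push -2. Stack: [-2]
LOAD_CONST → push 8. Stack: [-2, 8]
BINARY_OP * → -2 * 8 = -16. Stack: [-16]
LOAD_FAST u → push 8. Stack: [-16, 8]
BINARY_OP | → -16 | 8 = -8. Stack: [-8]
STORE_FAST p → p=-8. Stack: []
LOAD_FAST u → push 8. Stack: [8]
RETURN_VALUE → return 8.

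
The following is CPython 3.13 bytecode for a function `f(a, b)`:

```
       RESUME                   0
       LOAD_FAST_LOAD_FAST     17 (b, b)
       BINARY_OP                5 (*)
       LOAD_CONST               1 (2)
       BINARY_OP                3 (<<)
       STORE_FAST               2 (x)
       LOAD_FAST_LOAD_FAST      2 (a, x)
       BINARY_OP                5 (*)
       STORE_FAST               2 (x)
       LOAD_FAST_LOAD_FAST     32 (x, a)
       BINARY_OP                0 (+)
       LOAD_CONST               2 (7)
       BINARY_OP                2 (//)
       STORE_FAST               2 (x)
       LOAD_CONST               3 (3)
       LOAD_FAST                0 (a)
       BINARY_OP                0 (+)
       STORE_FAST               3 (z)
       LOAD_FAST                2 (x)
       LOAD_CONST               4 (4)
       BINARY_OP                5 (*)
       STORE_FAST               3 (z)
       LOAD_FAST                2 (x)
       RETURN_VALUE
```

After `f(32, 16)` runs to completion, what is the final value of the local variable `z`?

18740

LOAD_FAST_LOAD_FAST b,b → push 16,16. Stack: [16, 16]
BINARY_OP * → 16 * 16 = 256. Stack: [256]
LOAD_CONST → push 2. Stack: [256, 2]
BINARY_OP << → 256 << 2 = 1024. Stack: [1024]
STORE_FAST x → x=1024. Stack: []
LOAD_FAST_LOAD_FAST a,x → push 32,1024. Stack: [32, 1024]
BINARY_OP * → 32 * 1024 = 32768. Stack: [32768]
STORE_FAST x → x=32768. Stack: []
LOAD_FAST_LOAD_FAST x,a → push 32768,32. Stack: [32768, 32]
BINARY_OP + → 32768 + 32 = 32800. Stack: [32800]
LOAD_CONST → push 7. Stack: [32800, 7]
BINARY_OP // → 32800 // 7 = 4685. Stack: [4685]
STORE_FAST x → x=4685. Stack: []
LOAD_CONST → push 3. Stack: [3]
LOAD_FAST a → push 32. Stack: [3, 32]
BINARY_OP + → 3 + 32 = 35. Stack: [35]
STORE_FAST z → z=35. Stack: []
LOAD_FAST x → push 4685. Stack: [4685]
LOAD_CONST → push 4. Stack: [4685, 4]
BINARY_OP * → 4685 * 4 = 18740. Stack: [18740]
STORE_FAST z → z=18740. Stack: []
LOAD_FAST x → push 4685. Stack: [4685]
RETURN_VALUE → return 4685.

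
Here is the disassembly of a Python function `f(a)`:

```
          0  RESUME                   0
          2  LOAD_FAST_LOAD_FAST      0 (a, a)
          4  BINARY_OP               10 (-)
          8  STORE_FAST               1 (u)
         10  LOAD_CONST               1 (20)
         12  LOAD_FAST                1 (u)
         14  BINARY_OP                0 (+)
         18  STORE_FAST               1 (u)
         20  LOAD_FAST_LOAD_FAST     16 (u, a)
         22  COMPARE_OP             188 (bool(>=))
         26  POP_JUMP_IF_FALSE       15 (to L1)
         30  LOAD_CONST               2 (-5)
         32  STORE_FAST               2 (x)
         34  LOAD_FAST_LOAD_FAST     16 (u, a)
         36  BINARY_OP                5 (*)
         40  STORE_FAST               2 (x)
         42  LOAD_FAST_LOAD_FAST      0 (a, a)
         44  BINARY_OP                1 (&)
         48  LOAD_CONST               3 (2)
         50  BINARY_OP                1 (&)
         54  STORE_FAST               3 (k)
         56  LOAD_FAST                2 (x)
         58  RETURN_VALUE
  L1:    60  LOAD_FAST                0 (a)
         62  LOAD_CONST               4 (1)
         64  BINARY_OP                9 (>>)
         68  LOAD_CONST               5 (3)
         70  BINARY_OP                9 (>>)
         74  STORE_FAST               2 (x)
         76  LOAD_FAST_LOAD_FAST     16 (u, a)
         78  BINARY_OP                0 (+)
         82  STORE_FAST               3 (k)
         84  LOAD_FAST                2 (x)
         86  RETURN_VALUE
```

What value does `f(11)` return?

220

LOAD_FAST_LOAD_FAST a,a → push 11,11. Stack: [11, 11]
BINARY_OP - → 11 - 11 = 0. Stack: [0]
STORE_FAST u → u=0. Stack: []
LOAD_CONST → push 20. Stack: [20]
LOAD_FAST u → push 0. Stack: [20, 0]
BINARY_OP + → 20 + 0 = 20. Stack: [20]
STORE_FAST u → u=20. Stack: []
LOAD_FAST_LOAD_FAST u,a → push 20,11. Stack: [20, 11]
COMPARE_OP bool(>=) → 20 vs 11 = True. Stack: [True]
POP_JUMP_IF_FALSE → pop True; no jump. Stack: []
LOAD_CONST → push -5. Stack: [-5]
STORE_FAST x → x=-5. Stack: []
LOAD_FAST_LOAD_FAST u,a → push 20,11. Stack: [20, 11]
BINARY_OP * → 20 * 11 = 220. Stack: [220]
STORE_FAST x → x=220. Stack: []
LOAD_FAST_LOAD_FAST a,a → push 11,11. Stack: [11, 11]
BINARY_OP & → 11 & 11 = 11. Stack: [11]
LOAD_CONST → push 2. Stack: [11, 2]
BINARY_OP & → 11 & 2 = 2. Stack: [2]
STORE_FAST k → k=2. Stack: []
LOAD_FAST x → push 220. Stack: [220]
RETURN_VALUE → return 220.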